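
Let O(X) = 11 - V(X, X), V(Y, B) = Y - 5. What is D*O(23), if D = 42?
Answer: -294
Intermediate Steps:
V(Y, B) = -5 + Y
O(X) = 16 - X (O(X) = 11 - (-5 + X) = 11 + (5 - X) = 16 - X)
D*O(23) = 42*(16 - 1*23) = 42*(16 - 23) = 42*(-7) = -294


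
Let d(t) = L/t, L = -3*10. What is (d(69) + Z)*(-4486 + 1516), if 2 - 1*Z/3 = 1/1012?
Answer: -759915/46 ≈ -16520.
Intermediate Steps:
Z = 6069/1012 (Z = 6 - 3/1012 = 6069/1012 ≈ 5.9970)
L = -30
d(t) = -30/t
(d(69) + Z)*(-4486 + 1516) = (-30/69 + 6069/1012)*(-4486 + 1516) = (-30*1/69 + 6069/1012)*(-2970) = (-10/23 + 6069/1012)*(-2970) = (5629/1012)*(-2970) = -759915/46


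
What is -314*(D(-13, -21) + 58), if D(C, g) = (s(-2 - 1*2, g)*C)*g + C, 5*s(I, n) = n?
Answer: 1729512/5 ≈ 3.4590e+5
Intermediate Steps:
s(I, n) = n/5
D(C, g) = C + C*g²/5 (D(C, g) = ((g/5)*C)*g + C = (C*g/5)*g + C = C*g²/5 + C = C + C*g²/5)
-314*(D(-13, -21) + 58) = -314*((⅕)*(-13)*(5 + (-21)²) + 58) = -314*((⅕)*(-13)*(5 + 441) + 58) = -314*((⅕)*(-13)*446 + 58) = -314*(-5798/5 + 58) = -314*(-5508/5) = 1729512/5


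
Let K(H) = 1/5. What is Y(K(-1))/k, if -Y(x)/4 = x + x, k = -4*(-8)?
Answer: -1/20 ≈ -0.050000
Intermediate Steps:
K(H) = ⅕
k = 32
Y(x) = -8*x (Y(x) = -4*(x + x) = -8*x)
Y(K(-1))/k = -8*⅕/32 = -8/5*1/32 = -1/20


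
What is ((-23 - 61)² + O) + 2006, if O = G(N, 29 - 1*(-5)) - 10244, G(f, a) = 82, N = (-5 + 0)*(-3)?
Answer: -1100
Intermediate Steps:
N = 15 (N = -5*(-3) = 15)
O = -10162 (O = 82 - 10244 = -10162)
((-23 - 61)² + O) + 2006 = ((-23 - 61)² - 10162) + 2006 = ((-84)² - 10162) + 2006 = (7056 - 10162) + 2006 = -3106 + 2006 = -1100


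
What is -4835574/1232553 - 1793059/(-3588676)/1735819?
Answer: -1434390483530869049/365615834513403292 ≈ -3.9232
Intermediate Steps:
-4835574/1232553 - 1793059/(-3588676)/1735819 = -4835574*1/1232553 - 1793059*(-1/3588676)*(1/1735819) = -1611858/410851 + (1793059/3588676)*(1/1735819) = -1611858/410851 + 1793059/6229291985644 = -1434390483530869049/365615834513403292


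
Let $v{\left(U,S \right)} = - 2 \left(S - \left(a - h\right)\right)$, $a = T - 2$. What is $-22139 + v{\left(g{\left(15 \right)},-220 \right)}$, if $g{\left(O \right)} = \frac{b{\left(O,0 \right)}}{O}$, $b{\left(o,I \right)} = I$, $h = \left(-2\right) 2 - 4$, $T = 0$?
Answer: $-21687$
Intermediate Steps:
$h = -8$ ($h = -4 - 4 = -8$)
$a = -2$ ($a = 0 - 2 = -2$)
$g{\left(O \right)} = 0$ ($g{\left(O \right)} = \frac{0}{O} = 0$)
$v{\left(U,S \right)} = 12 - 2 S$ ($v{\left(U,S \right)} = - 2 \left(S - 6\right) = - 2 \left(-6 + S\right) = 12 - 2 S$)
$-22139 + v{\left(g{\left(15 \right)},-220 \right)} = -22139 + \left(12 - -440\right) = -22139 + \left(12 + 440\right) = -22139 + 452 = -21687$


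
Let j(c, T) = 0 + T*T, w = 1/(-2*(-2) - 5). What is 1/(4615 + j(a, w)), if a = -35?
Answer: 1/4616 ≈ 0.00021664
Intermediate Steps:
w = -1 (w = 1/(4 - 5) = 1/(-1) = -1)
j(c, T) = T² (j(c, T) = 0 + T² = T²)
1/(4615 + j(a, w)) = 1/(4615 + (-1)²) = 1/(4615 + 1) = 1/4616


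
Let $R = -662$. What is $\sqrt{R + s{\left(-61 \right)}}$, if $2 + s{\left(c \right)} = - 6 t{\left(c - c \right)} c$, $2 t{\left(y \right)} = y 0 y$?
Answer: $2 i \sqrt{166} \approx 25.768 i$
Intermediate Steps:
$t{\left(y \right)} = 0$ ($t{\left(y \right)} = \frac{y 0 y}{2} = \frac{0 y}{2} = \frac{1}{2} \cdot 0 = 0$)
$s{\left(c \right)} = -2$ ($s{\left(c \right)} = -2 + \left(-6\right) 0 c = -2 + 0 c = -2 + 0 = -2$)
$\sqrt{R + s{\left(-61 \right)}} = \sqrt{-662 - 2} = \sqrt{-664} = 2 i \sqrt{166}$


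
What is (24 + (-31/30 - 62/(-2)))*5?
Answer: 1619/6 ≈ 269.83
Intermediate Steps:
(24 + (-31/30 - 62/(-2)))*5 = (24 + (-31*1/30 - 62*(-½)))*5 = (24 + (-31/30 + 31))*5 = (24 + 899/30)*5 = (1619/30)*5 = 1619/6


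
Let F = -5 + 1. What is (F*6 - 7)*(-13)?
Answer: 403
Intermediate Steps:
F = -4
(F*6 - 7)*(-13) = (-4*6 - 7)*(-13) = (-24 - 7)*(-13) = -31*(-13) = 403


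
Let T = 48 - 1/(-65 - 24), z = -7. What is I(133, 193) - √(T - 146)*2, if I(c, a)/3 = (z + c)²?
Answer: 47628 - 6*I*√86241/89 ≈ 47628.0 - 19.798*I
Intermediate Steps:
I(c, a) = 3*(-7 + c)²
T = 4273/89 (T = 48 - 1/(-89) = 48 - 1*(-1/89) = 48 + 1/89 = 4273/89 ≈ 48.011)
I(133, 193) - √(T - 146)*2 = 3*(-7 + 133)² - √(4273/89 - 146)*2 = 3*126² - √(-8721/89)*2 = 3*15876 - 3*I*√86241/89*2 = 47628 - 6*I*√86241/89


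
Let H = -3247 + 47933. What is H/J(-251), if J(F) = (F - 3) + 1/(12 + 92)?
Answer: -4647344/26415 ≈ -175.94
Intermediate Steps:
J(F) = -311/104 + F (J(F) = (-3 + F) + 1/104 = -311/104 + F)
H = 44686
H/J(-251) = 44686/(-311/104 - 251) = 44686/(-26415/104) = 44686*(-104/26415) = -4647344/26415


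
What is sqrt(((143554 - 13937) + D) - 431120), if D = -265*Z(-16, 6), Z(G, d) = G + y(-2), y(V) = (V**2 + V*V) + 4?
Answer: 11*I*sqrt(2483) ≈ 548.13*I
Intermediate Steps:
y(V) = 4 + 2*V**2 (y(V) = (V**2 + V**2) + 4 = 2*V**2 + 4 = 4 + 2*V**2)
Z(G, d) = 12 + G (Z(G, d) = G + (4 + 2*(-2)**2) = G + (4 + 2*4) = G + (4 + 8) = G + 12 = 12 + G)
D = 1060 (D = -265*(12 - 16) = -265*(-4) = 1060)
sqrt(((143554 - 13937) + D) - 431120) = sqrt(((143554 - 13937) + 1060) - 431120) = sqrt((129617 + 1060) - 431120) = sqrt(130677 - 431120) = sqrt(-300443) = 11*I*sqrt(2483)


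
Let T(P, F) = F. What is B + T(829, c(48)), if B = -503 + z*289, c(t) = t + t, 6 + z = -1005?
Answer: -292586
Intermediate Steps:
z = -1011 (z = -6 - 1005 = -1011)
c(t) = 2*t
B = -292682 (B = -503 - 1011*289 = -503 - 292179 = -292682)
B + T(829, c(48)) = -292682 + 2*48 = -292682 + 96 = -292586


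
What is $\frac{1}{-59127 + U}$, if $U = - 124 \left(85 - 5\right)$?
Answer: $- \frac{1}{69047} \approx -1.4483 \cdot 10^{-5}$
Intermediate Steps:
$U = -9920$ ($U = \left(-124\right) 80 = -9920$)
$\frac{1}{-59127 + U} = \frac{1}{-59127 - 9920} = \frac{1}{-69047} = - \frac{1}{69047}$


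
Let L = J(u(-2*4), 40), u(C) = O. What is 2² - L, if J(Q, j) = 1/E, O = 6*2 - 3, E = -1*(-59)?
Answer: 235/59 ≈ 3.9831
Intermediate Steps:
E = 59
O = 9 (O = 12 - 3 = 9)
u(C) = 9
J(Q, j) = 1/59
L = 1/59 ≈ 0.016949
2² - L = 2² - 1*1/59 = 4 - 1/59 = 235/59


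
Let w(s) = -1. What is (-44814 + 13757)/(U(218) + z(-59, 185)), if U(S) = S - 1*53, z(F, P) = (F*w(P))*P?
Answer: -31057/11080 ≈ -2.8030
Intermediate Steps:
z(F, P) = -F*P (z(F, P) = (F*(-1))*P = (-F)*P = -F*P)
U(S) = -53 + S (U(S) = S - 53 = -53 + S)
(-44814 + 13757)/(U(218) + z(-59, 185)) = (-44814 + 13757)/((-53 + 218) - 1*(-59)*185) = -31057/(165 + 10915) = -31057/11080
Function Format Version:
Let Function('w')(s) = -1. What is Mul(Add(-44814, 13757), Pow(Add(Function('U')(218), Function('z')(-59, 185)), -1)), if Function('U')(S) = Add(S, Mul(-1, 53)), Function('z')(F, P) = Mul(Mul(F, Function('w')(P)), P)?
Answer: Rational(-31057, 11080) ≈ -2.8030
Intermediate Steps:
Function('z')(F, P) = Mul(-1, F, P) (Function('z')(F, P) = Mul(Mul(F, -1), P) = Mul(Mul(-1, F), P) = Mul(-1, F, P))
Function('U')(S) = Add(-53, S) (Function('U')(S) = Add(S, -53) = Add(-53, S))
Mul(Add(-44814, 13757), Pow(Add(Function('U')(218), Function('z')(-59, 185)), -1)) = Mul(Add(-44814, 13757), Pow(Add(Add(-53, 218), Mul(-1, -59, 185)), -1)) = Mul(-31057, Pow(Add(165, 10915), -1)) = Mul(-31057, Pow(11080, -1)) = Mul(-31057, Rational(1, 11080)) = Rational(-31057, 11080)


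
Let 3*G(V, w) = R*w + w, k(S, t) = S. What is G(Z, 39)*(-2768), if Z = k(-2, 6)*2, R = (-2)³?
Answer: 251888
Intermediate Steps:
R = -8
Z = -4 (Z = -2*2 = -4)
G(V, w) = -7*w/3 (G(V, w) = (-8*w + w)/3 = (-7*w)/3 = -7*w/3)
G(Z, 39)*(-2768) = -7/3*39*(-2768) = -91*(-2768) = 251888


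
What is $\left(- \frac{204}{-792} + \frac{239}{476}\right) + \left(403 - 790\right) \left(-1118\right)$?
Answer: $\frac{6796329461}{15708} \approx 4.3267 \cdot 10^{5}$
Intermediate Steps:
$\left(- \frac{204}{-792} + \frac{239}{476}\right) + \left(403 - 790\right) \left(-1118\right) = \left(\left(-204\right) \left(- \frac{1}{792}\right) + 239 \cdot \frac{1}{476}\right) + \left(403 - 790\right) \left(-1118\right) = \left(\frac{17}{66} + \frac{239}{476}\right) - -432666 = \frac{11933}{15708} + 432666 = \frac{6796329461}{15708}$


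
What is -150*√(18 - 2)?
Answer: -600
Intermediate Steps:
-150*√(18 - 2) = -150*√16 = -150*4 = -600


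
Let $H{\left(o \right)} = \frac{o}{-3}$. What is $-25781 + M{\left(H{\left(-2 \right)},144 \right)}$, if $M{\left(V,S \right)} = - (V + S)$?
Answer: $- \frac{77777}{3} \approx -25926.0$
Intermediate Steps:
$H{\left(o \right)} = - \frac{o}{3}$ ($H{\left(o \right)} = o \left(- \frac{1}{3}\right) = - \frac{o}{3}$)
$M{\left(V,S \right)} = - S - V$ ($M{\left(V,S \right)} = - (S + V) = - S - V$)
$-25781 + M{\left(H{\left(-2 \right)},144 \right)} = -25781 - \left(144 - - \frac{2}{3}\right) = -25781 - \frac{434}{3} = - \frac{77777}{3}$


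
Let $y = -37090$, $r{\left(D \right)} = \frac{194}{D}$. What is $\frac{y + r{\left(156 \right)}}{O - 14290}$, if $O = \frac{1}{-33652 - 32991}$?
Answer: $\frac{192793067489}{74281620738} \approx 2.5954$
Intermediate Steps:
$O = - \frac{1}{66643}$ ($O = \frac{1}{-66643} = - \frac{1}{66643} \approx -1.5005 \cdot 10^{-5}$)
$\frac{y + r{\left(156 \right)}}{O - 14290} = \frac{-37090 + \frac{194}{156}}{- \frac{1}{66643} - 14290} = \frac{-37090 + 194 \cdot \frac{1}{156}}{- \frac{952328471}{66643}} = \left(-37090 + \frac{97}{78}\right) \left(- \frac{66643}{952328471}\right) = \left(- \frac{2892923}{78}\right) \left(- \frac{66643}{952328471}\right) = \frac{192793067489}{74281620738}$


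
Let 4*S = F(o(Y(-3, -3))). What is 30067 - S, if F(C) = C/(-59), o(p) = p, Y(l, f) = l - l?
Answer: 30067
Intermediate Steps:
Y(l, f) = 0
F(C) = -C/59 (F(C) = C*(-1/59) = -C/59)
S = 0 (S = (-1/59*0)/4 = (¼)*0 = 0)
30067 - S = 30067 - 1*0 = 30067 + 0 = 30067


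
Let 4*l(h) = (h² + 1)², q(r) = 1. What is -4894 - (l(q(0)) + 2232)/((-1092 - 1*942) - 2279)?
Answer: -21105589/4313 ≈ -4893.5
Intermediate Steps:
l(h) = (1 + h²)²/4 (l(h) = (h² + 1)²/4 = (1 + h²)²/4)
-4894 - (l(q(0)) + 2232)/((-1092 - 1*942) - 2279) = -4894 - ((1 + 1²)²/4 + 2232)/((-1092 - 1*942) - 2279) = -4894 - ((1 + 1)²/4 + 2232)/((-1092 - 942) - 2279) = -4894 - ((¼)*2² + 2232)/(-2034 - 2279) = -4894 - ((¼)*4 + 2232)/(-4313) = -4894 - (1 + 2232)*(-1)/4313 = -4894 - 2233*(-1)/4313 = -4894 - 1*(-2233/4313) = -4894 + 2233/4313 = -21105589/4313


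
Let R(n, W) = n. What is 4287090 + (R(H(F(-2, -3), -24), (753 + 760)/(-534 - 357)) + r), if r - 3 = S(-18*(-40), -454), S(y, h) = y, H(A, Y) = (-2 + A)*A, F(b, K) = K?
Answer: 4287828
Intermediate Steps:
H(A, Y) = A*(-2 + A)
r = 723 (r = 3 - 18*(-40) = 3 + 720 = 723)
4287090 + (R(H(F(-2, -3), -24), (753 + 760)/(-534 - 357)) + r) = 4287090 + (-3*(-2 - 3) + 723) = 4287090 + (-3*(-5) + 723) = 4287090 + (15 + 723) = 4287090 + 738 = 4287828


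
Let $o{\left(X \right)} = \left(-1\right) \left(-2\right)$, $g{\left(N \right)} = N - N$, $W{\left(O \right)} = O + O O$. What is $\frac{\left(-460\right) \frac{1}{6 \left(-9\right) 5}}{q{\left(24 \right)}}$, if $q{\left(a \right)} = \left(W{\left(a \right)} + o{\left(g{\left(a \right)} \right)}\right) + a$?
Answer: $\frac{23}{8451} \approx 0.0027216$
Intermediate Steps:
$W{\left(O \right)} = O + O^{2}$
$g{\left(N \right)} = 0$
$o{\left(X \right)} = 2$
$q{\left(a \right)} = 2 + a + a \left(1 + a\right)$ ($q{\left(a \right)} = \left(a \left(1 + a\right) + 2\right) + a = \left(2 + a \left(1 + a\right)\right) + a = 2 + a + a \left(1 + a\right)$)
$\frac{\left(-460\right) \frac{1}{6 \left(-9\right) 5}}{q{\left(24 \right)}} = \frac{\left(-460\right) \frac{1}{6 \left(-9\right) 5}}{2 + 24 + 24 \left(1 + 24\right)} = \frac{\left(-460\right) \frac{1}{\left(-54\right) 5}}{2 + 24 + 24 \cdot 25} = \frac{\left(-460\right) \frac{1}{-270}}{2 + 24 + 600} = \frac{\left(-460\right) \left(- \frac{1}{270}\right)}{626} = \frac{46}{27} \cdot \frac{1}{626} = \frac{23}{8451}$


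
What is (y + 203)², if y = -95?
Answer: 11664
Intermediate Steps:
(y + 203)² = (-95 + 203)² = 108² = 11664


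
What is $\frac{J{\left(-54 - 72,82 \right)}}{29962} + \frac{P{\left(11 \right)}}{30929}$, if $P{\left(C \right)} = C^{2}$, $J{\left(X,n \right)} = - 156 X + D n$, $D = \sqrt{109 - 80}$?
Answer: $\frac{305782913}{463347349} + \frac{41 \sqrt{29}}{14981} \approx 0.67468$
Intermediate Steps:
$D = \sqrt{29} \approx 5.3852$
$J{\left(X,n \right)} = - 156 X + n \sqrt{29}$ ($J{\left(X,n \right)} = - 156 X + \sqrt{29} n = - 156 X + n \sqrt{29}$)
$\frac{J{\left(-54 - 72,82 \right)}}{29962} + \frac{P{\left(11 \right)}}{30929} = \frac{- 156 \left(-54 - 72\right) + 82 \sqrt{29}}{29962} + \frac{11^{2}}{30929} = \left(- 156 \left(-54 - 72\right) + 82 \sqrt{29}\right) \frac{1}{29962} + 121 \cdot \frac{1}{30929} = \left(\left(-156\right) \left(-126\right) + 82 \sqrt{29}\right) \frac{1}{29962} + \frac{121}{30929} = \left(19656 + 82 \sqrt{29}\right) \frac{1}{29962} + \frac{121}{30929} = \left(\frac{9828}{14981} + \frac{41 \sqrt{29}}{14981}\right) + \frac{121}{30929} = \frac{305782913}{463347349} + \frac{41 \sqrt{29}}{14981}$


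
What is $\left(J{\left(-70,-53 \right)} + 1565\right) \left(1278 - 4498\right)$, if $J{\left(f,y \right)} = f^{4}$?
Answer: $-77317239300$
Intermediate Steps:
$\left(J{\left(-70,-53 \right)} + 1565\right) \left(1278 - 4498\right) = \left(\left(-70\right)^{4} + 1565\right) \left(1278 - 4498\right) = \left(24010000 + 1565\right) \left(-3220\right) = 24011565 \left(-3220\right) = -77317239300$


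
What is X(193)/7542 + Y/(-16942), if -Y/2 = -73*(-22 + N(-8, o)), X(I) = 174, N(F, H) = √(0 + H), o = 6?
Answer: 2264401/10648047 - 73*√6/8471 ≈ 0.19155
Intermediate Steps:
N(F, H) = √H
Y = -3212 + 146*√6 (Y = -(-146)*(-22 + √6) = -2*(1606 - 73*√6) = -3212 + 146*√6 ≈ -2854.4)
X(193)/7542 + Y/(-16942) = 174/7542 + (-3212 + 146*√6)/(-16942) = 174*(1/7542) + (-3212 + 146*√6)*(-1/16942) = 29/1257 + (1606/8471 - 73*√6/8471) = 2264401/10648047 - 73*√6/8471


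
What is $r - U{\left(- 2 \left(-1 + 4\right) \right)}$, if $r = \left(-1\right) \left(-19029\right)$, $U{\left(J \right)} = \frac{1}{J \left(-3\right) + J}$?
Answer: $\frac{228347}{12} \approx 19029.0$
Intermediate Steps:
$U{\left(J \right)} = - \frac{1}{2 J}$ ($U{\left(J \right)} = \frac{1}{- 3 J + J} = \frac{1}{\left(-2\right) J} = - \frac{1}{2 J}$)
$r = 19029$
$r - U{\left(- 2 \left(-1 + 4\right) \right)} = 19029 - - \frac{1}{2 \left(- 2 \left(-1 + 4\right)\right)} = 19029 - - \frac{1}{2 \left(\left(-2\right) 3\right)} = 19029 - - \frac{1}{2 \left(-6\right)} = 19029 - \left(- \frac{1}{2}\right) \left(- \frac{1}{6}\right) = 19029 - \frac{1}{12} = \frac{228347}{12}$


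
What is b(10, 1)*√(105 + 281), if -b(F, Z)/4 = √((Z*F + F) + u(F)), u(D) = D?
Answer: -8*√2895 ≈ -430.44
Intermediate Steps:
b(F, Z) = -4*√(2*F + F*Z) (b(F, Z) = -4*√((Z*F + F) + F) = -4*√((F*Z + F) + F) = -4*√((F + F*Z) + F) = -4*√(2*F + F*Z))
b(10, 1)*√(105 + 281) = (-4*√10*√(2 + 1))*√(105 + 281) = (-4*√30)*√386 = -8*√2895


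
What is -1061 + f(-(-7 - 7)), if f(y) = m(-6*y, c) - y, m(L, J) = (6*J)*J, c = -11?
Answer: -349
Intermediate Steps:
m(L, J) = 6*J²
f(y) = 726 - y (f(y) = 6*(-11)² - y = 6*121 - y = 726 - y)
-1061 + f(-(-7 - 7)) = -1061 + (726 - (-1)*(-7 - 7)) = -1061 + (726 - (-1)*(-14)) = -1061 + (726 - 1*14) = -1061 + (726 - 14) = -1061 + 712 = -349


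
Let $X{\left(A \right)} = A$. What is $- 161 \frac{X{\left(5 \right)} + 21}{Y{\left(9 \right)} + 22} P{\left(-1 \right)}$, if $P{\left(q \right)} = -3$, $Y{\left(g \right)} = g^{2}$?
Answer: $\frac{12558}{103} \approx 121.92$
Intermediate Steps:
$- 161 \frac{X{\left(5 \right)} + 21}{Y{\left(9 \right)} + 22} P{\left(-1 \right)} = - 161 \frac{5 + 21}{9^{2} + 22} \left(-3\right) = - 161 \frac{26}{81 + 22} \left(-3\right) = - 161 \cdot \frac{26}{103} \left(-3\right) = - 161 \cdot 26 \cdot \frac{1}{103} \left(-3\right) = \left(-161\right) \frac{26}{103} \left(-3\right) = \left(- \frac{4186}{103}\right) \left(-3\right) = \frac{12558}{103}$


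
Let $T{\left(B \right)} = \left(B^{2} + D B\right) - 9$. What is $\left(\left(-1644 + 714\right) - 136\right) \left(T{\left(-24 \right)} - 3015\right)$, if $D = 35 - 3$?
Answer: $3428256$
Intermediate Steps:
$D = 32$ ($D = 35 - 3 = 32$)
$T{\left(B \right)} = -9 + B^{2} + 32 B$ ($T{\left(B \right)} = \left(B^{2} + 32 B\right) - 9 = -9 + B^{2} + 32 B$)
$\left(\left(-1644 + 714\right) - 136\right) \left(T{\left(-24 \right)} - 3015\right) = \left(\left(-1644 + 714\right) - 136\right) \left(\left(-9 + \left(-24\right)^{2} + 32 \left(-24\right)\right) - 3015\right) = \left(-930 - 136\right) \left(\left(-9 + 576 - 768\right) - 3015\right) = - 1066 \left(-201 - 3015\right) = \left(-1066\right) \left(-3216\right) = 3428256$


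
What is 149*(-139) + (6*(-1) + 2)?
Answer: -20715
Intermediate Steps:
149*(-139) + (6*(-1) + 2) = -20711 + (-6 + 2) = -20711 - 4 = -20715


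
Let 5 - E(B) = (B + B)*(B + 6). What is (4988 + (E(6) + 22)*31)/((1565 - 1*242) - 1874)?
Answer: -1361/551 ≈ -2.4701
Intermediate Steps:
E(B) = 5 - 2*B*(6 + B) (E(B) = 5 - (B + B)*(B + 6) = 5 - 2*B*(6 + B))
(4988 + (E(6) + 22)*31)/((1565 - 1*242) - 1874) = (4988 + ((5 - 12*6 - 2*6²) + 22)*31)/((1565 - 1*242) - 1874) = (4988 + ((5 - 72 - 2*36) + 22)*31)/((1565 - 242) - 1874) = (4988 + ((5 - 72 - 72) + 22)*31)/(1323 - 1874) = (4988 + (-139 + 22)*31)/(-551) = (4988 - 117*31)*(-1/551) = (4988 - 3627)*(-1/551) = 1361*(-1/551) = -1361/551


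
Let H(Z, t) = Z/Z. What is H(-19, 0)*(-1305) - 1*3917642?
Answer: -3918947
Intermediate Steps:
H(Z, t) = 1
H(-19, 0)*(-1305) - 1*3917642 = 1*(-1305) - 1*3917642 = -1305 - 3917642 = -3918947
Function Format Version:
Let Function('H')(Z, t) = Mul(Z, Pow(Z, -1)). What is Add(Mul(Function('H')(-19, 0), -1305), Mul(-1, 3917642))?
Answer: -3918947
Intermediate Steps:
Function('H')(Z, t) = 1
Add(Mul(Function('H')(-19, 0), -1305), Mul(-1, 3917642)) = Add(Mul(1, -1305), Mul(-1, 3917642)) = Add(-1305, -3917642) = -3918947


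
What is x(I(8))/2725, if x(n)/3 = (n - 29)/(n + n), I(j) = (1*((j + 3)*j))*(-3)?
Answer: 293/479600 ≈ 0.00061093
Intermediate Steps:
I(j) = -3*j*(3 + j) (I(j) = (1*((3 + j)*j))*(-3) = (1*(j*(3 + j)))*(-3) = (j*(3 + j))*(-3) = -3*j*(3 + j))
x(n) = 3*(-29 + n)/(2*n) (x(n) = 3*((n - 29)/(n + n)) = 3*((-29 + n)/((2*n))) = 3*((-29 + n)*(1/(2*n))) = 3*((-29 + n)/(2*n)) = 3*(-29 + n)/(2*n))
x(I(8))/2725 = (3*(-29 - 3*8*(3 + 8))/(2*((-3*8*(3 + 8)))))/2725 = (3*(-29 - 3*8*11)/(2*((-3*8*11))))*(1/2725) = ((3/2)*(-29 - 264)/(-264))*(1/2725) = ((3/2)*(-1/264)*(-293))*(1/2725) = (293/176)*(1/2725) = 293/479600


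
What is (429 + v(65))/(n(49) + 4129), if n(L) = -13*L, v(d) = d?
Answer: 247/1746 ≈ 0.14147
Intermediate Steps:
(429 + v(65))/(n(49) + 4129) = (429 + 65)/(-13*49 + 4129) = 494/(-637 + 4129) = 494/3492 = 494*(1/3492) = 247/1746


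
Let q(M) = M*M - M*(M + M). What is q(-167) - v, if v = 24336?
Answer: -52225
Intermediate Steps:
q(M) = -M**2 (q(M) = M**2 - M*2*M = M**2 - 2*M**2 = -M**2)
q(-167) - v = -1*(-167)**2 - 1*24336 = -1*27889 - 24336 = -27889 - 24336 = -52225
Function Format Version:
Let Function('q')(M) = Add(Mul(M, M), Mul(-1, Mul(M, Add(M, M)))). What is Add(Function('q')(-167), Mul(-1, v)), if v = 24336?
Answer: -52225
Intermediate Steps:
Function('q')(M) = Mul(-1, Pow(M, 2)) (Function('q')(M) = Add(Pow(M, 2), Mul(-1, Mul(M, Mul(2, M)))) = Add(Pow(M, 2), Mul(-1, Mul(2, Pow(M, 2)))) = Add(Pow(M, 2), Mul(-2, Pow(M, 2))) = Mul(-1, Pow(M, 2)))
Add(Function('q')(-167), Mul(-1, v)) = Add(Mul(-1, Pow(-167, 2)), Mul(-1, 24336)) = Add(Mul(-1, 27889), -24336) = Add(-27889, -24336) = -52225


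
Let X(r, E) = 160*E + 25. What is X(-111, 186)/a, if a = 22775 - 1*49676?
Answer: -4255/3843 ≈ -1.1072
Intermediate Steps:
a = -26901 (a = 22775 - 49676 = -26901)
X(r, E) = 25 + 160*E
X(-111, 186)/a = (25 + 160*186)/(-26901) = (25 + 29760)*(-1/26901) = 29785*(-1/26901) = -4255/3843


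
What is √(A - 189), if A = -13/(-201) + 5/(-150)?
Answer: I*√84828030/670 ≈ 13.747*I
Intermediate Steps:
A = 21/670 (A = -13*(-1/201) + 5*(-1/150) = 13/201 - 1/30 = 21/670 ≈ 0.031343)
√(A - 189) = √(21/670 - 189) = √(-126609/670) = I*√84828030/670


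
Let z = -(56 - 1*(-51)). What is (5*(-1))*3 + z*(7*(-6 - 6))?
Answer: 8973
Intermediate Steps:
z = -107 (z = -(56 + 51) = -1*107 = -107)
(5*(-1))*3 + z*(7*(-6 - 6)) = (5*(-1))*3 - 749*(-6 - 6) = -5*3 - 749*(-12) = -15 - 107*(-84) = -15 + 8988 = 8973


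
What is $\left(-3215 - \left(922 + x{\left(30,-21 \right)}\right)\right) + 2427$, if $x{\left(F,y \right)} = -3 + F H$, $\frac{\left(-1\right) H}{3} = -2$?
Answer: $-1887$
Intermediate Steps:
$H = 6$ ($H = \left(-3\right) \left(-2\right) = 6$)
$x{\left(F,y \right)} = -3 + 6 F$ ($x{\left(F,y \right)} = -3 + F 6 = -3 + 6 F$)
$\left(-3215 - \left(922 + x{\left(30,-21 \right)}\right)\right) + 2427 = \left(-3215 - \left(919 + 180\right)\right) + 2427 = \left(-3215 - 1099\right) + 2427 = -4314 + 2427 = -1887$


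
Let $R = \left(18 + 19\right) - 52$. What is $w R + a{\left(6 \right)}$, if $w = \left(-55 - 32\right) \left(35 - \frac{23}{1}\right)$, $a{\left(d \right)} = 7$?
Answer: $15667$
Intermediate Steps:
$w = -1044$ ($w = - 87 \left(35 - 23\right) = \left(-87\right) 12 = -1044$)
$R = -15$ ($R = 37 - 52 = -15$)
$w R + a{\left(6 \right)} = \left(-1044\right) \left(-15\right) + 7 = 15660 + 7 = 15667$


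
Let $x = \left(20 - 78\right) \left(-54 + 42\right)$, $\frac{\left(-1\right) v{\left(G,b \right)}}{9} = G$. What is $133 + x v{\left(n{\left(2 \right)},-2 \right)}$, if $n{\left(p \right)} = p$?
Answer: $-12395$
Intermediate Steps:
$v{\left(G,b \right)} = - 9 G$
$x = 696$ ($x = \left(-58\right) \left(-12\right) = 696$)
$133 + x v{\left(n{\left(2 \right)},-2 \right)} = 133 + 696 \left(\left(-9\right) 2\right) = 133 + 696 \left(-18\right) = 133 - 12528 = -12395$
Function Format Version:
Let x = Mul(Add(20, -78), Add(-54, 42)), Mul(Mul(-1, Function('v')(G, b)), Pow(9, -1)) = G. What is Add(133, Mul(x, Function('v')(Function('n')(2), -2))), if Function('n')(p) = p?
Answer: -12395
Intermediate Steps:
Function('v')(G, b) = Mul(-9, G)
x = 696 (x = Mul(-58, -12) = 696)
Add(133, Mul(x, Function('v')(Function('n')(2), -2))) = Add(133, Mul(696, Mul(-9, 2))) = Add(133, Mul(696, -18)) = Add(133, -12528) = -12395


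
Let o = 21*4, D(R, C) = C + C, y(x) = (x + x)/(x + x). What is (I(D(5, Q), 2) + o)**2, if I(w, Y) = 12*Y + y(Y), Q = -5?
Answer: 11881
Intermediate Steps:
y(x) = 1 (y(x) = (2*x)/((2*x)) = (2*x)*(1/(2*x)) = 1)
D(R, C) = 2*C
o = 84
I(w, Y) = 1 + 12*Y (I(w, Y) = 12*Y + 1 = 1 + 12*Y)
(I(D(5, Q), 2) + o)**2 = ((1 + 12*2) + 84)**2 = ((1 + 24) + 84)**2 = (25 + 84)**2 = 109**2 = 11881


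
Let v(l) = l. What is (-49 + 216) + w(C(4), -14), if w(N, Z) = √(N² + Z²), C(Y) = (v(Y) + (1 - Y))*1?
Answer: 167 + √197 ≈ 181.04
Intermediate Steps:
C(Y) = 1 (C(Y) = (Y + (1 - Y))*1 = 1*1 = 1)
(-49 + 216) + w(C(4), -14) = (-49 + 216) + √(1² + (-14)²) = 167 + √(1 + 196) = 167 + √197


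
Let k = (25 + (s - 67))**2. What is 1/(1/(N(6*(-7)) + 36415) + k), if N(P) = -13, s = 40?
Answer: 36402/145609 ≈ 0.25000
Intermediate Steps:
k = 4 (k = (25 + (40 - 67))**2 = (25 - 27)**2 = (-2)**2 = 4)
1/(1/(N(6*(-7)) + 36415) + k) = 1/(1/(-13 + 36415) + 4) = 1/(1/36402 + 4) = 1/(145609/36402) = 36402/145609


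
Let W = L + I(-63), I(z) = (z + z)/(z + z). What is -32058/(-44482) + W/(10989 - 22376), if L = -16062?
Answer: 539734924/253258267 ≈ 2.1312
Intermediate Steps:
I(z) = 1 (I(z) = (2*z)/((2*z)) = (2*z)*(1/(2*z)) = 1)
W = -16061 (W = -16062 + 1 = -16061)
-32058/(-44482) + W/(10989 - 22376) = -32058/(-44482) - 16061/(10989 - 22376) = -32058*(-1/44482) - 16061/(-11387) = 16029/22241 - 16061*(-1/11387) = 16029/22241 + 16061/11387 = 539734924/253258267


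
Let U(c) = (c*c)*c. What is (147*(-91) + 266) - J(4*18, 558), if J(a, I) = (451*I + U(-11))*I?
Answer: -139695577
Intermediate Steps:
U(c) = c**3 (U(c) = c**2*c = c**3)
J(a, I) = I*(-1331 + 451*I) (J(a, I) = (451*I + (-11)**3)*I = (451*I - 1331)*I = (-1331 + 451*I)*I = I*(-1331 + 451*I))
(147*(-91) + 266) - J(4*18, 558) = (147*(-91) + 266) - 11*558*(-121 + 41*558) = (-13377 + 266) - 11*558*(-121 + 22878) = -13111 - 11*558*22757 = -13111 - 1*139682466 = -13111 - 139682466 = -139695577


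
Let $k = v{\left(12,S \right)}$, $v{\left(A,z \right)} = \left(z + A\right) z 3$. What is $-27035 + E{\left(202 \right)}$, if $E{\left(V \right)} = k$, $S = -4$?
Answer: $-27131$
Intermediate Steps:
$v{\left(A,z \right)} = 3 z \left(A + z\right)$ ($v{\left(A,z \right)} = \left(A + z\right) 3 z = 3 z \left(A + z\right)$)
$k = -96$ ($k = 3 \left(-4\right) \left(12 - 4\right) = 3 \left(-4\right) 8 = -96$)
$E{\left(V \right)} = -96$
$-27035 + E{\left(202 \right)} = -27035 - 96 = -27131$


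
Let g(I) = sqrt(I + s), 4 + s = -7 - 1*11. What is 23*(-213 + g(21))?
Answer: -4899 + 23*I ≈ -4899.0 + 23.0*I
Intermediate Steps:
s = -22 (s = -4 + (-7 - 1*11) = -4 + (-7 - 11) = -4 - 18 = -22)
g(I) = sqrt(-22 + I) (g(I) = sqrt(I - 22) = sqrt(-22 + I))
23*(-213 + g(21)) = 23*(-213 + sqrt(-22 + 21)) = 23*(-213 + sqrt(-1)) = 23*(-213 + I) = -4899 + 23*I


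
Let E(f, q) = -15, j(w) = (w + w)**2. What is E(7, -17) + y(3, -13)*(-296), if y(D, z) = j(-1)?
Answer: -1199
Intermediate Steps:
j(w) = 4*w**2 (j(w) = (2*w)**2 = 4*w**2)
y(D, z) = 4 (y(D, z) = 4*(-1)**2 = 4*1 = 4)
E(7, -17) + y(3, -13)*(-296) = -15 + 4*(-296) = -15 - 1184 = -1199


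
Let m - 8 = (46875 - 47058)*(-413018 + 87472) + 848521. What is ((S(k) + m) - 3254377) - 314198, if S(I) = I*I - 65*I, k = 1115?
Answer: 58025622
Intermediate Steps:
S(I) = I**2 - 65*I
m = 60423447 (m = 8 + ((46875 - 47058)*(-413018 + 87472) + 848521) = 8 + (-183*(-325546) + 848521) = 8 + (59574918 + 848521) = 8 + 60423439 = 60423447)
((S(k) + m) - 3254377) - 314198 = ((1115*(-65 + 1115) + 60423447) - 3254377) - 314198 = ((1115*1050 + 60423447) - 3254377) - 314198 = ((1170750 + 60423447) - 3254377) - 314198 = (61594197 - 3254377) - 314198 = 58339820 - 314198 = 58025622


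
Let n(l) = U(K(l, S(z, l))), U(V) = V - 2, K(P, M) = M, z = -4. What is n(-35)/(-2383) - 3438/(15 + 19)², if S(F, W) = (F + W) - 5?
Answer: -4069789/1377374 ≈ -2.9547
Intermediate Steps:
S(F, W) = -5 + F + W
U(V) = -2 + V
n(l) = -11 + l (n(l) = -2 + (-5 - 4 + l) = -2 + (-9 + l) = -11 + l)
n(-35)/(-2383) - 3438/(15 + 19)² = (-11 - 35)/(-2383) - 3438/(15 + 19)² = -46*(-1/2383) - 3438/(34²) = 46/2383 - 3438/1156 = 46/2383 - 3438*1/1156 = 46/2383 - 1719/578 = -4069789/1377374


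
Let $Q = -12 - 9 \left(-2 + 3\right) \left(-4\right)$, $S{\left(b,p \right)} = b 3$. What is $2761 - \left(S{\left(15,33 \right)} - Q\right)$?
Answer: $2740$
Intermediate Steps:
$S{\left(b,p \right)} = 3 b$
$Q = 24$ ($Q = -12 - 9 \cdot 1 \left(-4\right) = -12 - -36 = -12 + 36 = 24$)
$2761 - \left(S{\left(15,33 \right)} - Q\right) = 2761 - \left(3 \cdot 15 - 24\right) = 2761 - \left(45 - 24\right) = 2761 - 21 = 2740$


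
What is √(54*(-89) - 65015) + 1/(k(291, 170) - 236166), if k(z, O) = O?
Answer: -1/235996 + I*√69821 ≈ -4.2374e-6 + 264.24*I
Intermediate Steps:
√(54*(-89) - 65015) + 1/(k(291, 170) - 236166) = √(54*(-89) - 65015) + 1/(170 - 236166) = √(-4806 - 65015) + 1/(-235996) = √(-69821) - 1/235996 = I*√69821 - 1/235996 = -1/235996 + I*√69821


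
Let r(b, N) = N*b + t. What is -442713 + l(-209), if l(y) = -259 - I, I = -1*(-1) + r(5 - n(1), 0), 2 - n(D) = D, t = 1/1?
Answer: -442974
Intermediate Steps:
t = 1
n(D) = 2 - D
r(b, N) = 1 + N*b (r(b, N) = N*b + 1 = 1 + N*b)
I = 2 (I = -1*(-1) + (1 + 0*(5 - (2 - 1*1))) = 1 + (1 + 0*(5 - (2 - 1))) = 1 + (1 + 0*(5 - 1*1)) = 1 + (1 + 0*(5 - 1)) = 1 + (1 + 0*4) = 1 + (1 + 0) = 1 + 1 = 2)
l(y) = -261 (l(y) = -259 - 1*2 = -259 - 2 = -261)
-442713 + l(-209) = -442713 - 261 = -442974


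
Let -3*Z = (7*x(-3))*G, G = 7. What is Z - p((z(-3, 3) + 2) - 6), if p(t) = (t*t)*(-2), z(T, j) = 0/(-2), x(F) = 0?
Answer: 32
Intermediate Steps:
z(T, j) = 0 (z(T, j) = 0*(-1/2) = 0)
p(t) = -2*t**2 (p(t) = t**2*(-2) = -2*t**2)
Z = 0 (Z = -7*0*7/3 = -0*7 = -1/3*0 = 0)
Z - p((z(-3, 3) + 2) - 6) = 0 - (-2)*((0 + 2) - 6)**2 = 0 - (-2)*(2 - 6)**2 = 0 - (-2)*(-4)**2 = 0 - (-2)*16 = 0 - 1*(-32) = 0 + 32 = 32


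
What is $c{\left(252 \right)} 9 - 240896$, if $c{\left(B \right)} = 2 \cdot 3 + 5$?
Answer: $-240797$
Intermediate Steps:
$c{\left(B \right)} = 11$ ($c{\left(B \right)} = 6 + 5 = 11$)
$c{\left(252 \right)} 9 - 240896 = 11 \cdot 9 - 240896 = 99 - 240896 = -240797$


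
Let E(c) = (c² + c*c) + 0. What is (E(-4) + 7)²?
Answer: 1521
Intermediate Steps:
E(c) = 2*c² (E(c) = (c² + c²) + 0 = 2*c² + 0 = 2*c²)
(E(-4) + 7)² = (2*(-4)² + 7)² = (2*16 + 7)² = (32 + 7)² = 39² = 1521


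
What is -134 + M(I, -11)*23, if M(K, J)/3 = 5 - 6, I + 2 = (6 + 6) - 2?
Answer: -203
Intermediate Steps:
I = 8 (I = -2 + ((6 + 6) - 2) = -2 + (12 - 2) = -2 + 10 = 8)
M(K, J) = -3 (M(K, J) = 3*(5 - 6) = 3*(-1) = -3)
-134 + M(I, -11)*23 = -134 - 3*23 = -134 - 69 = -203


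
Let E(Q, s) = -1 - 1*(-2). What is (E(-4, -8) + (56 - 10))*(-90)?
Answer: -4230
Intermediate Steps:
E(Q, s) = 1 (E(Q, s) = -1 + 2 = 1)
(E(-4, -8) + (56 - 10))*(-90) = (1 + (56 - 10))*(-90) = (1 + 46)*(-90) = 47*(-90) = -4230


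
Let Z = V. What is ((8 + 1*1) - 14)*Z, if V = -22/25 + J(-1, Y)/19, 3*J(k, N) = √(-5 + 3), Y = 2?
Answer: 22/5 - 5*I*√2/57 ≈ 4.4 - 0.12405*I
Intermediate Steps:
J(k, N) = I*√2/3 (J(k, N) = √(-5 + 3)/3 = √(-2)/3 = (I*√2)/3 = I*√2/3)
V = -22/25 + I*√2/57 (V = -22/25 + (I*√2/3)/19 = -22*1/25 + (I*√2/3)*(1/19) = -22/25 + I*√2/57 ≈ -0.88 + 0.024811*I)
Z = -22/25 + I*√2/57 ≈ -0.88 + 0.024811*I
((8 + 1*1) - 14)*Z = ((8 + 1*1) - 14)*(-22/25 + I*√2/57) = ((8 + 1) - 14)*(-22/25 + I*√2/57) = (9 - 14)*(-22/25 + I*√2/57) = -5*(-22/25 + I*√2/57) = 22/5 - 5*I*√2/57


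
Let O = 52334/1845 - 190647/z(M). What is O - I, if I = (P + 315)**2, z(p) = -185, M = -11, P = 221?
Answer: -19539976339/68265 ≈ -2.8624e+5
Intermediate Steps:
I = 287296 (I = (221 + 315)**2 = 536**2 = 287296)
O = 72285101/68265 (O = 52334/1845 - 190647/(-185) = 52334*(1/1845) - 190647*(-1/185) = 52334/1845 + 190647/185 = 72285101/68265 ≈ 1058.9)
O - I = 72285101/68265 - 1*287296 = 72285101/68265 - 287296 = -19539976339/68265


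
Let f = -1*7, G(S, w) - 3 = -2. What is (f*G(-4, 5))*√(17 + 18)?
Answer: -7*√35 ≈ -41.413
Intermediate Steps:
G(S, w) = 1 (G(S, w) = 3 - 2 = 1)
f = -7
(f*G(-4, 5))*√(17 + 18) = (-7*1)*√(17 + 18) = -7*√35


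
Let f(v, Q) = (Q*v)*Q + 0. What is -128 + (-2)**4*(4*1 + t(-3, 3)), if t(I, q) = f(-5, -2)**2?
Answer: 6336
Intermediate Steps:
f(v, Q) = v*Q**2 (f(v, Q) = v*Q**2 + 0 = v*Q**2)
t(I, q) = 400 (t(I, q) = (-5*(-2)**2)**2 = (-5*4)**2 = (-20)**2 = 400)
-128 + (-2)**4*(4*1 + t(-3, 3)) = -128 + (-2)**4*(4*1 + 400) = -128 + 16*(4 + 400) = -128 + 16*404 = -128 + 6464 = 6336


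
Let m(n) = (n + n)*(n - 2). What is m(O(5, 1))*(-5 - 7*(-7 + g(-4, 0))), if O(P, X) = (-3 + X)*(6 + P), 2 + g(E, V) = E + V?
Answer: 90816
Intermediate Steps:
g(E, V) = -2 + E + V (g(E, V) = -2 + (E + V) = -2 + E + V)
m(n) = 2*n*(-2 + n) (m(n) = (2*n)*(-2 + n) = 2*n*(-2 + n))
m(O(5, 1))*(-5 - 7*(-7 + g(-4, 0))) = (2*(-18 - 3*5 + 6*1 + 5*1)*(-2 + (-18 - 3*5 + 6*1 + 5*1)))*(-5 - 7*(-7 + (-2 - 4 + 0))) = (2*(-18 - 15 + 6 + 5)*(-2 + (-18 - 15 + 6 + 5)))*(-5 - 7*(-7 - 6)) = (2*(-22)*(-2 - 22))*(-5 - 7*(-13)) = (2*(-22)*(-24))*(-5 + 91) = 1056*86 = 90816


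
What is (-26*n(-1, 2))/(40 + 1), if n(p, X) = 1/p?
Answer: 26/41 ≈ 0.63415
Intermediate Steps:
(-26*n(-1, 2))/(40 + 1) = (-26/(-1))/(40 + 1) = -26*(-1)/41 = 26*(1/41) = 26/41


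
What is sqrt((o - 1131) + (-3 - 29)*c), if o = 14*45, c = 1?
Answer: I*sqrt(533) ≈ 23.087*I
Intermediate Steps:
o = 630
sqrt((o - 1131) + (-3 - 29)*c) = sqrt((630 - 1131) + (-3 - 29)*1) = sqrt(-501 - 32*1) = sqrt(-501 - 32) = sqrt(-533) = I*sqrt(533)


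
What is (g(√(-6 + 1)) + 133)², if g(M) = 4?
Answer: 18769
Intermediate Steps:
(g(√(-6 + 1)) + 133)² = (4 + 133)² = 137² = 18769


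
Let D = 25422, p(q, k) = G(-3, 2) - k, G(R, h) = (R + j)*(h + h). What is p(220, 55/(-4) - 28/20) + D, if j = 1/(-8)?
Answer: 508493/20 ≈ 25425.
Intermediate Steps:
j = -⅛ ≈ -0.12500
G(R, h) = 2*h*(-⅛ + R) (G(R, h) = (R - ⅛)*(h + h) = (-⅛ + R)*(2*h) = 2*h*(-⅛ + R))
p(q, k) = -25/2 - k (p(q, k) = (¼)*2*(-1 + 8*(-3)) - k = (¼)*2*(-1 - 24) - k = (¼)*2*(-25) - k = -25/2 - k)
p(220, 55/(-4) - 28/20) + D = (-25/2 - (55/(-4) - 28/20)) + 25422 = (-25/2 - (55*(-¼) - 28*1/20)) + 25422 = (-25/2 - (-55/4 - 7/5)) + 25422 = (-25/2 - 1*(-303/20)) + 25422 = (-25/2 + 303/20) + 25422 = 53/20 + 25422 = 508493/20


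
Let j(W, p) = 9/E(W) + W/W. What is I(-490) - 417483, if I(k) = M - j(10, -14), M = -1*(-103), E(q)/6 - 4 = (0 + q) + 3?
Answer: -14190957/34 ≈ -4.1738e+5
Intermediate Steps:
E(q) = 42 + 6*q (E(q) = 24 + 6*((0 + q) + 3) = 24 + 6*(q + 3) = 24 + 6*(3 + q) = 24 + (18 + 6*q) = 42 + 6*q)
j(W, p) = 1 + 9/(42 + 6*W) (j(W, p) = 9/(42 + 6*W) + W/W = 9/(42 + 6*W) + 1 = 1 + 9/(42 + 6*W))
M = 103
I(k) = 3465/34 (I(k) = 103 - (17/2 + 10)/(7 + 10) = 103 - 37/(17*2) = 103 - 1*37/34 = 103 - 37/34 = 3465/34)
I(-490) - 417483 = 3465/34 - 417483 = -14190957/34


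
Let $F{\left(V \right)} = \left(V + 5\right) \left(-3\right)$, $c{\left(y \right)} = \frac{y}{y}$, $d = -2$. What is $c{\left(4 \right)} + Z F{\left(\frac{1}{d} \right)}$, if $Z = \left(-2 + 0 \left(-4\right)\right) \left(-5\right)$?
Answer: $-134$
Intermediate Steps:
$c{\left(y \right)} = 1$
$Z = 10$ ($Z = \left(-2 + 0\right) \left(-5\right) = \left(-2\right) \left(-5\right) = 10$)
$F{\left(V \right)} = -15 - 3 V$ ($F{\left(V \right)} = \left(5 + V\right) \left(-3\right) = -15 - 3 V$)
$c{\left(4 \right)} + Z F{\left(\frac{1}{d} \right)} = 1 + 10 \left(-15 - \frac{3}{-2}\right) = 1 + 10 \left(-15 - - \frac{3}{2}\right) = 1 + 10 \left(-15 + \frac{3}{2}\right) = 1 + 10 \left(- \frac{27}{2}\right) = 1 - 135 = -134$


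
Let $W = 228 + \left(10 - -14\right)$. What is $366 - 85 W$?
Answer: $-21054$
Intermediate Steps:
$W = 252$ ($W = 228 + \left(10 + 14\right) = 228 + 24 = 252$)
$366 - 85 W = 366 - 21420 = -21054$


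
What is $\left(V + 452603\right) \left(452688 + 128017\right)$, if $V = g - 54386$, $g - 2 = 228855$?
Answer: $364145007170$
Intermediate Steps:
$g = 228857$ ($g = 2 + 228855 = 228857$)
$V = 174471$ ($V = 228857 - 54386 = 174471$)
$\left(V + 452603\right) \left(452688 + 128017\right) = \left(174471 + 452603\right) \left(452688 + 128017\right) = 627074 \cdot 580705 = 364145007170$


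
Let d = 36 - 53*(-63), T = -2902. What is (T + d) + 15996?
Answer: 16469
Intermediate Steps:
d = 3375 (d = 36 + 3339 = 3375)
(T + d) + 15996 = (-2902 + 3375) + 15996 = 473 + 15996 = 16469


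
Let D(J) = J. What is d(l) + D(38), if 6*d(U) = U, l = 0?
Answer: 38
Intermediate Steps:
d(U) = U/6
d(l) + D(38) = (⅙)*0 + 38 = 0 + 38 = 38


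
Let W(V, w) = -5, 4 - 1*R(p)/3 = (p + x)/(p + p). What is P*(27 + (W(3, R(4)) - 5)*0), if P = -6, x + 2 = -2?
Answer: -162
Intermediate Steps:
x = -4 (x = -2 - 2 = -4)
R(p) = 12 - 3*(-4 + p)/(2*p) (R(p) = 12 - 3*(p - 4)/(p + p) = 12 - 3*(-4 + p)/(2*p))
P*(27 + (W(3, R(4)) - 5)*0) = -6*(27 + (-5 - 5)*0) = -6*(27 - 10*0) = -6*(27 + 0) = -6*27 = -162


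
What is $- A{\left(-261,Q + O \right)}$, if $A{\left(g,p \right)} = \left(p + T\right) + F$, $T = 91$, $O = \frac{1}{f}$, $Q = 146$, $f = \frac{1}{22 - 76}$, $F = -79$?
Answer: $-104$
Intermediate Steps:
$f = - \frac{1}{54}$ ($f = \frac{1}{-54} = - \frac{1}{54} \approx -0.018519$)
$O = -54$ ($O = \frac{1}{- \frac{1}{54}} = -54$)
$A{\left(g,p \right)} = 12 + p$ ($A{\left(g,p \right)} = \left(p + 91\right) - 79 = \left(91 + p\right) - 79 = 12 + p$)
$- A{\left(-261,Q + O \right)} = - (12 + \left(146 - 54\right)) = - (12 + 92) = \left(-1\right) 104 = -104$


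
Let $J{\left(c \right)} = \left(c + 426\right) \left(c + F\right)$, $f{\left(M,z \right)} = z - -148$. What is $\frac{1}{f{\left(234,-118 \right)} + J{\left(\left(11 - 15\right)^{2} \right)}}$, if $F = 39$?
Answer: $\frac{1}{24340} \approx 4.1085 \cdot 10^{-5}$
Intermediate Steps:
$f{\left(M,z \right)} = 148 + z$ ($f{\left(M,z \right)} = z + 148 = 148 + z$)
$J{\left(c \right)} = \left(39 + c\right) \left(426 + c\right)$ ($J{\left(c \right)} = \left(c + 426\right) \left(c + 39\right) = \left(426 + c\right) \left(39 + c\right) = \left(39 + c\right) \left(426 + c\right)$)
$\frac{1}{f{\left(234,-118 \right)} + J{\left(\left(11 - 15\right)^{2} \right)}} = \frac{1}{\left(148 - 118\right) + \left(16614 + \left(\left(11 - 15\right)^{2}\right)^{2} + 465 \left(11 - 15\right)^{2}\right)} = \frac{1}{30 + \left(16614 + \left(\left(-4\right)^{2}\right)^{2} + 465 \left(-4\right)^{2}\right)} = \frac{1}{30 + \left(16614 + 16^{2} + 465 \cdot 16\right)} = \frac{1}{30 + \left(16614 + 256 + 7440\right)} = \frac{1}{30 + 24310} = \frac{1}{24340}$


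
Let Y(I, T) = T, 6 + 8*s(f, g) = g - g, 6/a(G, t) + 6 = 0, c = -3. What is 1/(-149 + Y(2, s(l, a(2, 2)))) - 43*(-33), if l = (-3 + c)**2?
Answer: 849977/599 ≈ 1419.0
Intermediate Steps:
a(G, t) = -1 (a(G, t) = 6/(-6 + 0) = 6/(-6) = 6*(-1/6) = -1)
l = 36 (l = (-3 - 3)**2 = (-6)**2 = 36)
s(f, g) = -3/4 (s(f, g) = -3/4 + (g - g)/8 = -3/4 + (1/8)*0 = -3/4 + 0 = -3/4)
1/(-149 + Y(2, s(l, a(2, 2)))) - 43*(-33) = 1/(-149 - 3/4) - 43*(-33) = 1/(-599/4) + 1419 = -4/599 + 1419 = 849977/599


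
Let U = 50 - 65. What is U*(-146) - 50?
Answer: 2140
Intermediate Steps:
U = -15
U*(-146) - 50 = -15*(-146) - 50 = 2190 - 50 = 2140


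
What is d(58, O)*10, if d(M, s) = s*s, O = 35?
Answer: 12250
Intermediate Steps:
d(M, s) = s**2
d(58, O)*10 = 35**2*10 = 1225*10 = 12250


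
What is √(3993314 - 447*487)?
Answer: 25*√6041 ≈ 1943.1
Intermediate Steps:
√(3993314 - 447*487) = √(3993314 - 217689) = √3775625 = 25*√6041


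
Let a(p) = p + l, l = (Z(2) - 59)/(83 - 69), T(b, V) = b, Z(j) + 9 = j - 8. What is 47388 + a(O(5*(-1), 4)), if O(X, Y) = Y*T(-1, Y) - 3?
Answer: 331630/7 ≈ 47376.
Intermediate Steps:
Z(j) = -17 + j (Z(j) = -9 + (j - 8) = -9 + (-8 + j) = -17 + j)
O(X, Y) = -3 - Y (O(X, Y) = Y*(-1) - 3 = -Y - 3 = -3 - Y)
l = -37/7 (l = ((-17 + 2) - 59)/(83 - 69) = (-15 - 59)/14 = -74*1/14 = -37/7 ≈ -5.2857)
a(p) = -37/7 + p (a(p) = p - 37/7 = -37/7 + p)
47388 + a(O(5*(-1), 4)) = 47388 + (-37/7 + (-3 - 1*4)) = 47388 + (-37/7 + (-3 - 4)) = 47388 + (-37/7 - 7) = 47388 - 86/7 = 331630/7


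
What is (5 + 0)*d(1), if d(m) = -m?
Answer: -5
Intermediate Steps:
(5 + 0)*d(1) = (5 + 0)*(-1*1) = 5*(-1) = -5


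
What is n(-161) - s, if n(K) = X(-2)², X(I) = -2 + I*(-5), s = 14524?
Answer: -14460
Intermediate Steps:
X(I) = -2 - 5*I
n(K) = 64 (n(K) = (-2 - 5*(-2))² = (-2 + 10)² = 8² = 64)
n(-161) - s = 64 - 1*14524 = 64 - 14524 = -14460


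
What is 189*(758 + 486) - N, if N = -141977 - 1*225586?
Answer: 602679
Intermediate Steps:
N = -367563 (N = -141977 - 225586 = -367563)
189*(758 + 486) - N = 189*(758 + 486) - 1*(-367563) = 189*1244 + 367563 = 235116 + 367563 = 602679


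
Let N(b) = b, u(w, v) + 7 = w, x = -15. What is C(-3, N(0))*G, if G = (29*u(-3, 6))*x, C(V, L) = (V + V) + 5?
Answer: -4350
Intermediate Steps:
u(w, v) = -7 + w
C(V, L) = 5 + 2*V (C(V, L) = 2*V + 5 = 5 + 2*V)
G = 4350 (G = (29*(-7 - 3))*(-15) = (29*(-10))*(-15) = -290*(-15) = 4350)
C(-3, N(0))*G = (5 + 2*(-3))*4350 = (5 - 6)*4350 = -1*4350 = -4350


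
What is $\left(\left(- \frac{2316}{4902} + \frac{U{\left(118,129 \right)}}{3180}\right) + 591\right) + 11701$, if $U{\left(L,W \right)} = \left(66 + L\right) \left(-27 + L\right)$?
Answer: $\frac{7986951472}{649515} \approx 12297.0$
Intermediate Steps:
$U{\left(L,W \right)} = \left(-27 + L\right) \left(66 + L\right)$
$\left(\left(- \frac{2316}{4902} + \frac{U{\left(118,129 \right)}}{3180}\right) + 591\right) + 11701 = \left(\left(- \frac{2316}{4902} + \frac{-1782 + 118^{2} + 39 \cdot 118}{3180}\right) + 591\right) + 11701 = \left(\left(\left(-2316\right) \frac{1}{4902} + \left(-1782 + 13924 + 4602\right) \frac{1}{3180}\right) + 591\right) + 11701 = \left(\left(- \frac{386}{817} + 16744 \cdot \frac{1}{3180}\right) + 591\right) + 11701 = \left(\left(- \frac{386}{817} + \frac{4186}{795}\right) + 591\right) + 11701 = \left(\frac{3113092}{649515} + 591\right) + 11701 = \frac{386976457}{649515} + 11701 = \frac{7986951472}{649515}$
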